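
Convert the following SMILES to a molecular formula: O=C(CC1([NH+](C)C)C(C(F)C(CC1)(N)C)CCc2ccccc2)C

C20H32FN2O+

Heavy atoms from the SMILES: 20 C, 1 F, 2 N, 1 O.
Implicit hydrogens by atom environment:
  5 × C: 2 H each → 10
  5 × C (aromatic): 1 H each → 5
  4 × C: 3 H each → 12
  3 × C: no H
  2 × C: 1 H each → 2
  1 × C (aromatic): no H
  1 × F: no H
  1 × N: 2 H
  1 × N (charge +1): 1 H
  1 × O: no H
  Total hydrogens = 32.
Net charge +1.
Molecular formula: C20H32FN2O+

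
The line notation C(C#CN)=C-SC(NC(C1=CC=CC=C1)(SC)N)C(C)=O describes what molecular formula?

C15H19N3OS2

Heavy atoms from the SMILES: 15 C, 3 N, 1 O, 2 S.
Implicit hydrogens by atom environment:
  5 × C (aromatic): 1 H each → 5
  4 × C: no H
  3 × C: 1 H each → 3
  2 × C: 3 H each → 6
  2 × N: 2 H each → 4
  2 × S: no H
  1 × C (aromatic): no H
  1 × N: 1 H
  1 × O: no H
  Total hydrogens = 19.
Molecular formula: C15H19N3OS2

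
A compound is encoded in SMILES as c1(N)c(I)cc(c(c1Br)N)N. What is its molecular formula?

Heavy atoms from the SMILES: 1 Br, 6 C, 1 I, 3 N.
Implicit hydrogens by atom environment:
  5 × C (aromatic): no H
  3 × N: 2 H each → 6
  1 × Br: no H
  1 × C (aromatic): 1 H
  1 × I: no H
  Total hydrogens = 7.
Molecular formula: C6H7BrIN3

C6H7BrIN3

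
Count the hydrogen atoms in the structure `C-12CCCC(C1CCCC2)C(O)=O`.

Hydrogens are implicit in SMILES; fill each atom to its normal valence:
  7 × C: 2 H each → 14
  3 × C: 1 H each → 3
  1 × C: no H
  1 × O: 1 H
  1 × O: no H
  Total hydrogens = 18.

18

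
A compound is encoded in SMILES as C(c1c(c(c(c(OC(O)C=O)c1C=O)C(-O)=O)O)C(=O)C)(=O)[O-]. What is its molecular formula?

C13H9O10-

Heavy atoms from the SMILES: 13 C, 10 O.
Implicit hydrogens by atom environment:
  6 × C (aromatic): no H
  6 × O: no H
  3 × C: 1 H each → 3
  3 × C: no H
  3 × O: 1 H each → 3
  1 × C: 3 H
  1 × O (charge -1): no H
  Total hydrogens = 9.
Net charge -1.
Molecular formula: C13H9O10-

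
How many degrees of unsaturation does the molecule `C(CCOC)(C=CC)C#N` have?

3

Molecular formula from the SMILES: C8H13NO.
DoU = (2C + 2 + N − H − X)/2 = (2·8 + 2 + 1 − 13 − 0)/2 = 6/2 = 3.
(Structurally: 0 ring(s) + 3 π bond(s) = 3.)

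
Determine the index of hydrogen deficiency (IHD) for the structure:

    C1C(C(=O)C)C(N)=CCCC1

Molecular formula from the SMILES: C9H15NO.
DoU = (2C + 2 + N − H − X)/2 = (2·9 + 2 + 1 − 15 − 0)/2 = 6/2 = 3.
(Structurally: 1 ring(s) + 2 π bond(s) = 3.)

3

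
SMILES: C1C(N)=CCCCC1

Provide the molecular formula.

C7H13N

Heavy atoms from the SMILES: 7 C, 1 N.
Implicit hydrogens by atom environment:
  5 × C: 2 H each → 10
  1 × C: 1 H
  1 × C: no H
  1 × N: 2 H
  Total hydrogens = 13.
Molecular formula: C7H13N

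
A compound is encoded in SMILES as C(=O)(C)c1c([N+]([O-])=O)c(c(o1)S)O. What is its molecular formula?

Heavy atoms from the SMILES: 6 C, 1 N, 5 O, 1 S.
Implicit hydrogens by atom environment:
  4 × C (aromatic): no H
  2 × O: no H
  1 × C: 3 H
  1 × C: no H
  1 × N (charge +1): no H
  1 × O: 1 H
  1 × O (aromatic): no H
  1 × O (charge -1): no H
  1 × S: 1 H
  Total hydrogens = 5.
Molecular formula: C6H5NO5S

C6H5NO5S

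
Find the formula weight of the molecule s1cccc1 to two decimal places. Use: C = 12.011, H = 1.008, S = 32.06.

84.14

Molecular formula: C4H4S.
M = 4×12.011 + 4×1.008 + 1×32.06 = 84.14 g/mol.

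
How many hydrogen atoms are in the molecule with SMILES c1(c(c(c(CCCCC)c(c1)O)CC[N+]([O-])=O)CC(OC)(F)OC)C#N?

25

Hydrogens are implicit in SMILES; fill each atom to its normal valence:
  7 × C: 2 H each → 14
  5 × C (aromatic): no H
  3 × C: 3 H each → 9
  3 × O: no H
  2 × C: no H
  1 × C (aromatic): 1 H
  1 × F: no H
  1 × N: no H
  1 × N (charge +1): no H
  1 × O: 1 H
  1 × O (charge -1): no H
  Total hydrogens = 25.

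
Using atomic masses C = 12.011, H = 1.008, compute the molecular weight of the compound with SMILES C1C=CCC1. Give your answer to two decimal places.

68.12

Molecular formula: C5H8.
M = 5×12.011 + 8×1.008 = 68.12 g/mol.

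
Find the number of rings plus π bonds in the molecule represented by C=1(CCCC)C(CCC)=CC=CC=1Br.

4

Molecular formula from the SMILES: C13H19Br.
DoU = (2C + 2 + N − H − X)/2 = (2·13 + 2 + 0 − 19 − 1)/2 = 8/2 = 4.
(Structurally: 1 ring(s) + 3 π bond(s) = 4.)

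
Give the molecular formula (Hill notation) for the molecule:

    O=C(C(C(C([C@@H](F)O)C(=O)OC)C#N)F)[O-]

C8H8F2NO5-

Heavy atoms from the SMILES: 8 C, 2 F, 1 N, 5 O.
Implicit hydrogens by atom environment:
  4 × C: 1 H each → 4
  3 × C: no H
  3 × O: no H
  2 × F: no H
  1 × C: 3 H
  1 × N: no H
  1 × O: 1 H
  1 × O (charge -1): no H
  Total hydrogens = 8.
Net charge -1.
Molecular formula: C8H8F2NO5-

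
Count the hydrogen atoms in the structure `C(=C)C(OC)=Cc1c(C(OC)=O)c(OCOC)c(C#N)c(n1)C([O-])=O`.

Hydrogens are implicit in SMILES; fill each atom to its normal valence:
  6 × O: no H
  5 × C (aromatic): no H
  4 × C: no H
  3 × C: 3 H each → 9
  2 × C: 2 H each → 4
  2 × C: 1 H each → 2
  1 × N (aromatic): no H
  1 × N: no H
  1 × O (charge -1): no H
  Total hydrogens = 15.

15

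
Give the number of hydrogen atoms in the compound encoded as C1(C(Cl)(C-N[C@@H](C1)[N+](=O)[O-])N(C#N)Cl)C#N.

Hydrogens are implicit in SMILES; fill each atom to its normal valence:
  3 × C: no H
  3 × N: no H
  2 × C: 2 H each → 4
  2 × C: 1 H each → 2
  2 × Cl: no H
  1 × N: 1 H
  1 × N (charge +1): no H
  1 × O: no H
  1 × O (charge -1): no H
  Total hydrogens = 7.

7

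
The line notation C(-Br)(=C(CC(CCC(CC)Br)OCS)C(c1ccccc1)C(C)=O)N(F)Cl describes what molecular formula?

Heavy atoms from the SMILES: 2 Br, 19 C, 1 Cl, 1 F, 1 N, 2 O, 1 S.
Implicit hydrogens by atom environment:
  5 × C: 2 H each → 10
  5 × C (aromatic): 1 H each → 5
  3 × C: 1 H each → 3
  3 × C: no H
  2 × Br: no H
  2 × C: 3 H each → 6
  2 × O: no H
  1 × C (aromatic): no H
  1 × Cl: no H
  1 × F: no H
  1 × N: no H
  1 × S: 1 H
  Total hydrogens = 25.
Molecular formula: C19H25Br2ClFNO2S

C19H25Br2ClFNO2S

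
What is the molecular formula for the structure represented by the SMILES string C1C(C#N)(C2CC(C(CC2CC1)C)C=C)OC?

Heavy atoms from the SMILES: 15 C, 1 N, 1 O.
Implicit hydrogens by atom environment:
  6 × C: 2 H each → 12
  5 × C: 1 H each → 5
  2 × C: 3 H each → 6
  2 × C: no H
  1 × N: no H
  1 × O: no H
  Total hydrogens = 23.
Molecular formula: C15H23NO

C15H23NO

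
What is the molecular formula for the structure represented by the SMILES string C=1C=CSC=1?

C4H4S

Heavy atoms from the SMILES: 4 C, 1 S.
Implicit hydrogens by atom environment:
  4 × C (aromatic): 1 H each → 4
  1 × S (aromatic): no H
  Total hydrogens = 4.
Molecular formula: C4H4S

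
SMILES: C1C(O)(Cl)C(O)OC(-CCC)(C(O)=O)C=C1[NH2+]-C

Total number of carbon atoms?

The symbol for carbon appears 11 times in the SMILES. (Cl is a single chlorine, not C + l.)

11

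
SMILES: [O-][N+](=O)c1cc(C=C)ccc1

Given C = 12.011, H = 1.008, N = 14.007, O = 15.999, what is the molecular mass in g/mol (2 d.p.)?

Molecular formula: C8H7NO2.
M = 8×12.011 + 7×1.008 + 1×14.007 + 2×15.999 = 149.15 g/mol.

149.15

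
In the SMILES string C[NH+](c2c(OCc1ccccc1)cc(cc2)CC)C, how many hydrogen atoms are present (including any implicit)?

Hydrogens are implicit in SMILES; fill each atom to its normal valence:
  8 × C (aromatic): 1 H each → 8
  4 × C (aromatic): no H
  3 × C: 3 H each → 9
  2 × C: 2 H each → 4
  1 × N (charge +1): 1 H
  1 × O: no H
  Total hydrogens = 22.

22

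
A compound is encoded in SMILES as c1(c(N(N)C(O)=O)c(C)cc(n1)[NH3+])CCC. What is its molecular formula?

Heavy atoms from the SMILES: 10 C, 4 N, 2 O.
Implicit hydrogens by atom environment:
  4 × C (aromatic): no H
  2 × C: 3 H each → 6
  2 × C: 2 H each → 4
  1 × C (aromatic): 1 H
  1 × C: no H
  1 × N (charge +1): 3 H
  1 × N: 2 H
  1 × N (aromatic): no H
  1 × N: no H
  1 × O: 1 H
  1 × O: no H
  Total hydrogens = 17.
Net charge +1.
Molecular formula: C10H17N4O2+

C10H17N4O2+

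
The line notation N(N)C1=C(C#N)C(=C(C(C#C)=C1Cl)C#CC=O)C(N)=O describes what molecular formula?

C13H7ClN4O2

Heavy atoms from the SMILES: 13 C, 1 Cl, 4 N, 2 O.
Implicit hydrogens by atom environment:
  6 × C (aromatic): no H
  5 × C: no H
  2 × C: 1 H each → 2
  2 × N: 2 H each → 4
  2 × O: no H
  1 × Cl: no H
  1 × N: 1 H
  1 × N: no H
  Total hydrogens = 7.
Molecular formula: C13H7ClN4O2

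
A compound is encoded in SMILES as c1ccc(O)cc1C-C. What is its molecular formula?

Heavy atoms from the SMILES: 8 C, 1 O.
Implicit hydrogens by atom environment:
  4 × C (aromatic): 1 H each → 4
  2 × C (aromatic): no H
  1 × C: 3 H
  1 × C: 2 H
  1 × O: 1 H
  Total hydrogens = 10.
Molecular formula: C8H10O

C8H10O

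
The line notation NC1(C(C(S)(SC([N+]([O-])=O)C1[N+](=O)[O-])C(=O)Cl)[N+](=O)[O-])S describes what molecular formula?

Heavy atoms from the SMILES: 6 C, 1 Cl, 4 N, 7 O, 3 S.
Implicit hydrogens by atom environment:
  4 × O: no H
  3 × C: 1 H each → 3
  3 × C: no H
  3 × N (charge +1): no H
  3 × O (charge -1): no H
  2 × S: 1 H each → 2
  1 × Cl: no H
  1 × N: 2 H
  1 × S: no H
  Total hydrogens = 7.
Molecular formula: C6H7ClN4O7S3

C6H7ClN4O7S3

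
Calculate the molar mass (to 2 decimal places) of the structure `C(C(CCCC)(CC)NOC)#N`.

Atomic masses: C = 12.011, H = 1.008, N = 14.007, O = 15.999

Molecular formula: C9H18N2O.
M = 9×12.011 + 18×1.008 + 2×14.007 + 1×15.999 = 170.26 g/mol.

170.26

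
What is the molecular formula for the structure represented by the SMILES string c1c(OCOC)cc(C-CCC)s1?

Heavy atoms from the SMILES: 10 C, 2 O, 1 S.
Implicit hydrogens by atom environment:
  4 × C: 2 H each → 8
  2 × C: 3 H each → 6
  2 × C (aromatic): 1 H each → 2
  2 × C (aromatic): no H
  2 × O: no H
  1 × S (aromatic): no H
  Total hydrogens = 16.
Molecular formula: C10H16O2S

C10H16O2S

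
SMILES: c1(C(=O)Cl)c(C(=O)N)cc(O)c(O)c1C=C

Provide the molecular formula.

C10H8ClNO4

Heavy atoms from the SMILES: 10 C, 1 Cl, 1 N, 4 O.
Implicit hydrogens by atom environment:
  5 × C (aromatic): no H
  2 × C: no H
  2 × O: 1 H each → 2
  2 × O: no H
  1 × C: 2 H
  1 × C (aromatic): 1 H
  1 × C: 1 H
  1 × Cl: no H
  1 × N: 2 H
  Total hydrogens = 8.
Molecular formula: C10H8ClNO4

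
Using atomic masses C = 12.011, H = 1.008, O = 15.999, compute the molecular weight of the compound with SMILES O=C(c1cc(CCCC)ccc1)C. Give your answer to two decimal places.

176.26

Molecular formula: C12H16O.
M = 12×12.011 + 16×1.008 + 1×15.999 = 176.26 g/mol.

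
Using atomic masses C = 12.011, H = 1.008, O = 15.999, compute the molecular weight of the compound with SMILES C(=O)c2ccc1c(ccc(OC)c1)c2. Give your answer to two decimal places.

186.21

Molecular formula: C12H10O2.
M = 12×12.011 + 10×1.008 + 2×15.999 = 186.21 g/mol.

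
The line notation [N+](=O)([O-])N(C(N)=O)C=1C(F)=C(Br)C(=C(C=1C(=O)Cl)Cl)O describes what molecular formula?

C8H3BrCl2FN3O5

Heavy atoms from the SMILES: 1 Br, 8 C, 2 Cl, 1 F, 3 N, 5 O.
Implicit hydrogens by atom environment:
  6 × C (aromatic): no H
  3 × O: no H
  2 × C: no H
  2 × Cl: no H
  1 × Br: no H
  1 × F: no H
  1 × N: 2 H
  1 × N: no H
  1 × N (charge +1): no H
  1 × O: 1 H
  1 × O (charge -1): no H
  Total hydrogens = 3.
Molecular formula: C8H3BrCl2FN3O5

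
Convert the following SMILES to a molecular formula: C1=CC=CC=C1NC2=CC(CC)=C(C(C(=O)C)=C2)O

Heavy atoms from the SMILES: 16 C, 1 N, 2 O.
Implicit hydrogens by atom environment:
  7 × C (aromatic): 1 H each → 7
  5 × C (aromatic): no H
  2 × C: 3 H each → 6
  1 × C: 2 H
  1 × C: no H
  1 × N: 1 H
  1 × O: 1 H
  1 × O: no H
  Total hydrogens = 17.
Molecular formula: C16H17NO2

C16H17NO2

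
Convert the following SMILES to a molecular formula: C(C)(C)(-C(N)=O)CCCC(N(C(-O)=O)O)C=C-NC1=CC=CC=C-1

Heavy atoms from the SMILES: 17 C, 3 N, 4 O.
Implicit hydrogens by atom environment:
  5 × C (aromatic): 1 H each → 5
  3 × C: 2 H each → 6
  3 × C: 1 H each → 3
  3 × C: no H
  2 × C: 3 H each → 6
  2 × O: 1 H each → 2
  2 × O: no H
  1 × C (aromatic): no H
  1 × N: 2 H
  1 × N: 1 H
  1 × N: no H
  Total hydrogens = 25.
Molecular formula: C17H25N3O4

C17H25N3O4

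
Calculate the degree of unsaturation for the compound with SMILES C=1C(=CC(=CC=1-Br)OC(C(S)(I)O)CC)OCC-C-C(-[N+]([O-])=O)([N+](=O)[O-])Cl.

Molecular formula from the SMILES: C14H17BrClIN2O7S.
DoU = (2C + 2 + N − H − X)/2 = (2·14 + 2 + 2 − 17 − 3)/2 = 12/2 = 6.
(Structurally: 1 ring(s) + 5 π bond(s) = 6.)

6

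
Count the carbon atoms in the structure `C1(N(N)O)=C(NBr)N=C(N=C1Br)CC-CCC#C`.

10

The symbol for carbon appears 10 times in the SMILES.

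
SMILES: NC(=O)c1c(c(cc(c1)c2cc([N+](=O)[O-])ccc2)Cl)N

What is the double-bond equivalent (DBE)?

10

Molecular formula from the SMILES: C13H10ClN3O3.
DoU = (2C + 2 + N − H − X)/2 = (2·13 + 2 + 3 − 10 − 1)/2 = 20/2 = 10.
(Structurally: 2 ring(s) + 8 π bond(s) = 10.)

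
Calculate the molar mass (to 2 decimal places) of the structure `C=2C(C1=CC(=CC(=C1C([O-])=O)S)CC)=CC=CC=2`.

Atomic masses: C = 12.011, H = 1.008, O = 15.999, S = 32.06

257.33

Molecular formula: C15H13O2S-.
M = 15×12.011 + 13×1.008 + 2×15.999 + 1×32.06 = 257.33 g/mol.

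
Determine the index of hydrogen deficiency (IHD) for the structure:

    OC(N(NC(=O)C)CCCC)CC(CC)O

1

Molecular formula from the SMILES: C11H24N2O3.
DoU = (2C + 2 + N − H − X)/2 = (2·11 + 2 + 2 − 24 − 0)/2 = 2/2 = 1.
(Structurally: 0 ring(s) + 1 π bond(s) = 1.)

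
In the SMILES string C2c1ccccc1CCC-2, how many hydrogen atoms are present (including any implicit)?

Hydrogens are implicit in SMILES; fill each atom to its normal valence:
  4 × C: 2 H each → 8
  4 × C (aromatic): 1 H each → 4
  2 × C (aromatic): no H
  Total hydrogens = 12.

12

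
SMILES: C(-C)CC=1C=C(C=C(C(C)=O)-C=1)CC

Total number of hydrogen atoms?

18

Hydrogens are implicit in SMILES; fill each atom to its normal valence:
  3 × C: 3 H each → 9
  3 × C: 2 H each → 6
  3 × C (aromatic): 1 H each → 3
  3 × C (aromatic): no H
  1 × C: no H
  1 × O: no H
  Total hydrogens = 18.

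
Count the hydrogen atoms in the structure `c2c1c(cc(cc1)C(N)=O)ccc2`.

9

Hydrogens are implicit in SMILES; fill each atom to its normal valence:
  7 × C (aromatic): 1 H each → 7
  3 × C (aromatic): no H
  1 × C: no H
  1 × N: 2 H
  1 × O: no H
  Total hydrogens = 9.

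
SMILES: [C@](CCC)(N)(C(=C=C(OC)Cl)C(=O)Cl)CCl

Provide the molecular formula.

Heavy atoms from the SMILES: 10 C, 3 Cl, 1 N, 2 O.
Implicit hydrogens by atom environment:
  5 × C: no H
  3 × C: 2 H each → 6
  3 × Cl: no H
  2 × C: 3 H each → 6
  2 × O: no H
  1 × N: 2 H
  Total hydrogens = 14.
Molecular formula: C10H14Cl3NO2

C10H14Cl3NO2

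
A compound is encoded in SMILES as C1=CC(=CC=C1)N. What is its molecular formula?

Heavy atoms from the SMILES: 6 C, 1 N.
Implicit hydrogens by atom environment:
  5 × C (aromatic): 1 H each → 5
  1 × C (aromatic): no H
  1 × N: 2 H
  Total hydrogens = 7.
Molecular formula: C6H7N

C6H7N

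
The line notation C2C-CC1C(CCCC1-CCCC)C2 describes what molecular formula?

C14H26

Heavy atoms from the SMILES: 14 C.
Implicit hydrogens by atom environment:
  10 × C: 2 H each → 20
  3 × C: 1 H each → 3
  1 × C: 3 H
  Total hydrogens = 26.
Molecular formula: C14H26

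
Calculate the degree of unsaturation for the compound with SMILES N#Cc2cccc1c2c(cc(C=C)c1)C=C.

11

Molecular formula from the SMILES: C15H11N.
DoU = (2C + 2 + N − H − X)/2 = (2·15 + 2 + 1 − 11 − 0)/2 = 22/2 = 11.
(Structurally: 2 ring(s) + 9 π bond(s) = 11.)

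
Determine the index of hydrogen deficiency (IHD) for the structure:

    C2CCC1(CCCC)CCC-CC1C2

2

Molecular formula from the SMILES: C14H26.
DoU = (2C + 2 + N − H − X)/2 = (2·14 + 2 + 0 − 26 − 0)/2 = 4/2 = 2.
(Structurally: 2 ring(s) + 0 π bond(s) = 2.)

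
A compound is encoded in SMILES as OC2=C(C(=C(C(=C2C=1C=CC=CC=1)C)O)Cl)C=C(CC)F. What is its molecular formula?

Heavy atoms from the SMILES: 17 C, 1 Cl, 1 F, 2 O.
Implicit hydrogens by atom environment:
  7 × C (aromatic): no H
  5 × C (aromatic): 1 H each → 5
  2 × C: 3 H each → 6
  2 × O: 1 H each → 2
  1 × C: 2 H
  1 × C: 1 H
  1 × C: no H
  1 × Cl: no H
  1 × F: no H
  Total hydrogens = 16.
Molecular formula: C17H16ClFO2

C17H16ClFO2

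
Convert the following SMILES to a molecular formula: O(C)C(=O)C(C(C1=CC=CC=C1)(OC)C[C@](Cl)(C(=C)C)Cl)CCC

Heavy atoms from the SMILES: 19 C, 2 Cl, 3 O.
Implicit hydrogens by atom environment:
  5 × C (aromatic): 1 H each → 5
  4 × C: 3 H each → 12
  4 × C: 2 H each → 8
  4 × C: no H
  3 × O: no H
  2 × Cl: no H
  1 × C: 1 H
  1 × C (aromatic): no H
  Total hydrogens = 26.
Molecular formula: C19H26Cl2O3

C19H26Cl2O3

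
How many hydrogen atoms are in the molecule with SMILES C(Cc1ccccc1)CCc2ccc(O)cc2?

18

Hydrogens are implicit in SMILES; fill each atom to its normal valence:
  9 × C (aromatic): 1 H each → 9
  4 × C: 2 H each → 8
  3 × C (aromatic): no H
  1 × O: 1 H
  Total hydrogens = 18.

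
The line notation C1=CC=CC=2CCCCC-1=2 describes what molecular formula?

C10H12

Heavy atoms from the SMILES: 10 C.
Implicit hydrogens by atom environment:
  4 × C: 2 H each → 8
  4 × C (aromatic): 1 H each → 4
  2 × C (aromatic): no H
  Total hydrogens = 12.
Molecular formula: C10H12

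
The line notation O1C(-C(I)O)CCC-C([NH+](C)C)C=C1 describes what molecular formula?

C10H19INO2+

Heavy atoms from the SMILES: 10 C, 1 I, 1 N, 2 O.
Implicit hydrogens by atom environment:
  5 × C: 1 H each → 5
  3 × C: 2 H each → 6
  2 × C: 3 H each → 6
  1 × I: no H
  1 × N (charge +1): 1 H
  1 × O: 1 H
  1 × O: no H
  Total hydrogens = 19.
Net charge +1.
Molecular formula: C10H19INO2+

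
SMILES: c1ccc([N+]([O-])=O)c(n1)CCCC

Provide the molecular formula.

C9H12N2O2

Heavy atoms from the SMILES: 9 C, 2 N, 2 O.
Implicit hydrogens by atom environment:
  3 × C: 2 H each → 6
  3 × C (aromatic): 1 H each → 3
  2 × C (aromatic): no H
  1 × C: 3 H
  1 × N (aromatic): no H
  1 × N (charge +1): no H
  1 × O: no H
  1 × O (charge -1): no H
  Total hydrogens = 12.
Molecular formula: C9H12N2O2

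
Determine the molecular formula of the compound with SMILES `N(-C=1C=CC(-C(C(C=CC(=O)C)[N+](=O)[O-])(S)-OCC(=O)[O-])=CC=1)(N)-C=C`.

C16H18N3O6S-

Heavy atoms from the SMILES: 16 C, 3 N, 6 O, 1 S.
Implicit hydrogens by atom environment:
  4 × C: 1 H each → 4
  4 × C (aromatic): 1 H each → 4
  4 × O: no H
  3 × C: no H
  2 × C: 2 H each → 4
  2 × C (aromatic): no H
  2 × O (charge -1): no H
  1 × C: 3 H
  1 × N: 2 H
  1 × N (charge +1): no H
  1 × N: no H
  1 × S: 1 H
  Total hydrogens = 18.
Net charge -1.
Molecular formula: C16H18N3O6S-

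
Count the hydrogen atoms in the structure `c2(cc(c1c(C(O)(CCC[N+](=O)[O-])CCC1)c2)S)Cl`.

Hydrogens are implicit in SMILES; fill each atom to its normal valence:
  6 × C: 2 H each → 12
  4 × C (aromatic): no H
  2 × C (aromatic): 1 H each → 2
  1 × C: no H
  1 × Cl: no H
  1 × N (charge +1): no H
  1 × O: 1 H
  1 × O: no H
  1 × O (charge -1): no H
  1 × S: 1 H
  Total hydrogens = 16.

16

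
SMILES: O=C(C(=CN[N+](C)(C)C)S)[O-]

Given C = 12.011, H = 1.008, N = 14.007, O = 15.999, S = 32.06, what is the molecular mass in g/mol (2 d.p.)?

Molecular formula: C6H12N2O2S.
M = 6×12.011 + 12×1.008 + 2×14.007 + 2×15.999 + 1×32.06 = 176.23 g/mol.

176.23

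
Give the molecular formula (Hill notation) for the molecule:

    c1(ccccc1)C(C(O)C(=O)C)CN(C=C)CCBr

C15H20BrNO2

Heavy atoms from the SMILES: 1 Br, 15 C, 1 N, 2 O.
Implicit hydrogens by atom environment:
  5 × C (aromatic): 1 H each → 5
  4 × C: 2 H each → 8
  3 × C: 1 H each → 3
  1 × Br: no H
  1 × C: 3 H
  1 × C: no H
  1 × C (aromatic): no H
  1 × N: no H
  1 × O: 1 H
  1 × O: no H
  Total hydrogens = 20.
Molecular formula: C15H20BrNO2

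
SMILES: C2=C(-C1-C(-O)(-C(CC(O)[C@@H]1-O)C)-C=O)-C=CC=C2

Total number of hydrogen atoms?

Hydrogens are implicit in SMILES; fill each atom to its normal valence:
  5 × C: 1 H each → 5
  5 × C (aromatic): 1 H each → 5
  3 × O: 1 H each → 3
  1 × C: 3 H
  1 × C: 2 H
  1 × C: no H
  1 × C (aromatic): no H
  1 × O: no H
  Total hydrogens = 18.

18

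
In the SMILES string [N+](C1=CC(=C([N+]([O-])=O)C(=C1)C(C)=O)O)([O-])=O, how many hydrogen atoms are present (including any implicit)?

6

Hydrogens are implicit in SMILES; fill each atom to its normal valence:
  4 × C (aromatic): no H
  3 × O: no H
  2 × C (aromatic): 1 H each → 2
  2 × N (charge +1): no H
  2 × O (charge -1): no H
  1 × C: 3 H
  1 × C: no H
  1 × O: 1 H
  Total hydrogens = 6.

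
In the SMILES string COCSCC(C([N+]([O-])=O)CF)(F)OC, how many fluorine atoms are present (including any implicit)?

The symbol for fluorine appears 2 times in the SMILES.

2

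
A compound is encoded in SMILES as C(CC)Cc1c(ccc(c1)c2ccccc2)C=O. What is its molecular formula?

C17H18O

Heavy atoms from the SMILES: 17 C, 1 O.
Implicit hydrogens by atom environment:
  8 × C (aromatic): 1 H each → 8
  4 × C (aromatic): no H
  3 × C: 2 H each → 6
  1 × C: 3 H
  1 × C: 1 H
  1 × O: no H
  Total hydrogens = 18.
Molecular formula: C17H18O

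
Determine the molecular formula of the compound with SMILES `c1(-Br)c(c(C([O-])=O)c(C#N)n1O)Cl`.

Heavy atoms from the SMILES: 1 Br, 6 C, 1 Cl, 2 N, 3 O.
Implicit hydrogens by atom environment:
  4 × C (aromatic): no H
  2 × C: no H
  1 × Br: no H
  1 × Cl: no H
  1 × N (aromatic): no H
  1 × N: no H
  1 × O: 1 H
  1 × O: no H
  1 × O (charge -1): no H
  Total hydrogens = 1.
Net charge -1.
Molecular formula: C6HBrClN2O3-

C6HBrClN2O3-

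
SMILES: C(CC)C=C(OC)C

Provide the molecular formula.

C7H14O

Heavy atoms from the SMILES: 7 C, 1 O.
Implicit hydrogens by atom environment:
  3 × C: 3 H each → 9
  2 × C: 2 H each → 4
  1 × C: 1 H
  1 × C: no H
  1 × O: no H
  Total hydrogens = 14.
Molecular formula: C7H14O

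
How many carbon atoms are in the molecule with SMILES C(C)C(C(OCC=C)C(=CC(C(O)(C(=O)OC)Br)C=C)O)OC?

16

The symbol for carbon appears 16 times in the SMILES.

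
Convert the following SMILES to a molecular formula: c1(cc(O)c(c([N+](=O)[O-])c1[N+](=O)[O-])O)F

Heavy atoms from the SMILES: 6 C, 1 F, 2 N, 6 O.
Implicit hydrogens by atom environment:
  5 × C (aromatic): no H
  2 × N (charge +1): no H
  2 × O: 1 H each → 2
  2 × O: no H
  2 × O (charge -1): no H
  1 × C (aromatic): 1 H
  1 × F: no H
  Total hydrogens = 3.
Molecular formula: C6H3FN2O6

C6H3FN2O6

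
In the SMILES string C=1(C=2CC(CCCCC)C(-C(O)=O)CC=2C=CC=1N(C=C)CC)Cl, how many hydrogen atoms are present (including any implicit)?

Hydrogens are implicit in SMILES; fill each atom to its normal valence:
  8 × C: 2 H each → 16
  4 × C (aromatic): no H
  3 × C: 1 H each → 3
  2 × C: 3 H each → 6
  2 × C (aromatic): 1 H each → 2
  1 × C: no H
  1 × Cl: no H
  1 × N: no H
  1 × O: 1 H
  1 × O: no H
  Total hydrogens = 28.

28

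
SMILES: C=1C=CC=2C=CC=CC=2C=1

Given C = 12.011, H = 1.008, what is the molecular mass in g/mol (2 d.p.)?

128.17

Molecular formula: C10H8.
M = 10×12.011 + 8×1.008 = 128.17 g/mol.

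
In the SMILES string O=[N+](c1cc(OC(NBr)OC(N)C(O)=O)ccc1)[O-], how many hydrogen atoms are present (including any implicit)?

10

Hydrogens are implicit in SMILES; fill each atom to its normal valence:
  4 × C (aromatic): 1 H each → 4
  4 × O: no H
  2 × C: 1 H each → 2
  2 × C (aromatic): no H
  1 × Br: no H
  1 × C: no H
  1 × N: 2 H
  1 × N: 1 H
  1 × N (charge +1): no H
  1 × O: 1 H
  1 × O (charge -1): no H
  Total hydrogens = 10.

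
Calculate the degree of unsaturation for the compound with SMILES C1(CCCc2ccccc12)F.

5

Molecular formula from the SMILES: C10H11F.
DoU = (2C + 2 + N − H − X)/2 = (2·10 + 2 + 0 − 11 − 1)/2 = 10/2 = 5.
(Structurally: 2 ring(s) + 3 π bond(s) = 5.)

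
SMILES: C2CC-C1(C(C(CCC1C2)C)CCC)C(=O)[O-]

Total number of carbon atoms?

The symbol for carbon appears 15 times in the SMILES.

15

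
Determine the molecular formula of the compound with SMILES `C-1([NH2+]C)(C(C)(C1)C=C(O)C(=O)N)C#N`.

Heavy atoms from the SMILES: 9 C, 3 N, 2 O.
Implicit hydrogens by atom environment:
  5 × C: no H
  2 × C: 3 H each → 6
  1 × C: 2 H
  1 × C: 1 H
  1 × N (charge +1): 2 H
  1 × N: 2 H
  1 × N: no H
  1 × O: 1 H
  1 × O: no H
  Total hydrogens = 14.
Net charge +1.
Molecular formula: C9H14N3O2+

C9H14N3O2+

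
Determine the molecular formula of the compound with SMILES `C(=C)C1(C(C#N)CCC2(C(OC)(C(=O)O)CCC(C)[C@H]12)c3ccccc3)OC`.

C23H29NO4

Heavy atoms from the SMILES: 23 C, 1 N, 4 O.
Implicit hydrogens by atom environment:
  5 × C: 2 H each → 10
  5 × C (aromatic): 1 H each → 5
  5 × C: no H
  4 × C: 1 H each → 4
  3 × C: 3 H each → 9
  3 × O: no H
  1 × C (aromatic): no H
  1 × N: no H
  1 × O: 1 H
  Total hydrogens = 29.
Molecular formula: C23H29NO4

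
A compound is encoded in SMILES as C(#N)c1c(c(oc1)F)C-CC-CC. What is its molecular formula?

C10H12FNO

Heavy atoms from the SMILES: 10 C, 1 F, 1 N, 1 O.
Implicit hydrogens by atom environment:
  4 × C: 2 H each → 8
  3 × C (aromatic): no H
  1 × C: 3 H
  1 × C (aromatic): 1 H
  1 × C: no H
  1 × F: no H
  1 × N: no H
  1 × O (aromatic): no H
  Total hydrogens = 12.
Molecular formula: C10H12FNO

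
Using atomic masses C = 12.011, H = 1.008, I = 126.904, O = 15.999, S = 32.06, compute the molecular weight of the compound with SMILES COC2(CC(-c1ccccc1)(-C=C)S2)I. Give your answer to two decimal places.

332.20

Molecular formula: C12H13IOS.
M = 12×12.011 + 13×1.008 + 1×126.904 + 1×15.999 + 1×32.06 = 332.20 g/mol.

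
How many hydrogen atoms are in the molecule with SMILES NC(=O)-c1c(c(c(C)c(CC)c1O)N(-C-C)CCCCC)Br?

27

Hydrogens are implicit in SMILES; fill each atom to its normal valence:
  6 × C: 2 H each → 12
  6 × C (aromatic): no H
  4 × C: 3 H each → 12
  1 × Br: no H
  1 × C: no H
  1 × N: 2 H
  1 × N: no H
  1 × O: 1 H
  1 × O: no H
  Total hydrogens = 27.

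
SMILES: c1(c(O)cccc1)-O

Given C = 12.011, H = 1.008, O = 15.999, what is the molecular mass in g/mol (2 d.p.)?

110.11

Molecular formula: C6H6O2.
M = 6×12.011 + 6×1.008 + 2×15.999 = 110.11 g/mol.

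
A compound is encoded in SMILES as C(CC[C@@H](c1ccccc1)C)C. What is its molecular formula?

C12H18

Heavy atoms from the SMILES: 12 C.
Implicit hydrogens by atom environment:
  5 × C (aromatic): 1 H each → 5
  3 × C: 2 H each → 6
  2 × C: 3 H each → 6
  1 × C: 1 H
  1 × C (aromatic): no H
  Total hydrogens = 18.
Molecular formula: C12H18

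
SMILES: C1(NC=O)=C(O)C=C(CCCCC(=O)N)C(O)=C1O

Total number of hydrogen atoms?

Hydrogens are implicit in SMILES; fill each atom to its normal valence:
  5 × C (aromatic): no H
  4 × C: 2 H each → 8
  3 × O: 1 H each → 3
  2 × O: no H
  1 × C (aromatic): 1 H
  1 × C: 1 H
  1 × C: no H
  1 × N: 2 H
  1 × N: 1 H
  Total hydrogens = 16.

16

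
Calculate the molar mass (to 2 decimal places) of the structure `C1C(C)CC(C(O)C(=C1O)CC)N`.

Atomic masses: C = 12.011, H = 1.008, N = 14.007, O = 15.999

Molecular formula: C10H19NO2.
M = 10×12.011 + 19×1.008 + 1×14.007 + 2×15.999 = 185.27 g/mol.

185.27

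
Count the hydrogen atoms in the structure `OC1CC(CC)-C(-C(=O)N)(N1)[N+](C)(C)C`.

22

Hydrogens are implicit in SMILES; fill each atom to its normal valence:
  4 × C: 3 H each → 12
  2 × C: 2 H each → 4
  2 × C: 1 H each → 2
  2 × C: no H
  1 × N: 2 H
  1 × N: 1 H
  1 × N (charge +1): no H
  1 × O: 1 H
  1 × O: no H
  Total hydrogens = 22.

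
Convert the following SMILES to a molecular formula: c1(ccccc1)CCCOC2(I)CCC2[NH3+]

Heavy atoms from the SMILES: 13 C, 1 I, 1 N, 1 O.
Implicit hydrogens by atom environment:
  5 × C: 2 H each → 10
  5 × C (aromatic): 1 H each → 5
  1 × C: 1 H
  1 × C: no H
  1 × C (aromatic): no H
  1 × I: no H
  1 × N (charge +1): 3 H
  1 × O: no H
  Total hydrogens = 19.
Net charge +1.
Molecular formula: C13H19INO+

C13H19INO+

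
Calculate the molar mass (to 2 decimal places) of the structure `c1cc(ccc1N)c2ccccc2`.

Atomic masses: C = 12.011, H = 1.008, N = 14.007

169.23

Molecular formula: C12H11N.
M = 12×12.011 + 11×1.008 + 1×14.007 = 169.23 g/mol.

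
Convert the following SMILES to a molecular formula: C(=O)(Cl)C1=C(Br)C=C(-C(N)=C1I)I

C7H3BrClI2NO

Heavy atoms from the SMILES: 1 Br, 7 C, 1 Cl, 2 I, 1 N, 1 O.
Implicit hydrogens by atom environment:
  5 × C (aromatic): no H
  2 × I: no H
  1 × Br: no H
  1 × C (aromatic): 1 H
  1 × C: no H
  1 × Cl: no H
  1 × N: 2 H
  1 × O: no H
  Total hydrogens = 3.
Molecular formula: C7H3BrClI2NO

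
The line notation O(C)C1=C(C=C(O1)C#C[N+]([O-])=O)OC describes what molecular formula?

C8H7NO5

Heavy atoms from the SMILES: 8 C, 1 N, 5 O.
Implicit hydrogens by atom environment:
  3 × C (aromatic): no H
  3 × O: no H
  2 × C: 3 H each → 6
  2 × C: no H
  1 × C (aromatic): 1 H
  1 × N (charge +1): no H
  1 × O (aromatic): no H
  1 × O (charge -1): no H
  Total hydrogens = 7.
Molecular formula: C8H7NO5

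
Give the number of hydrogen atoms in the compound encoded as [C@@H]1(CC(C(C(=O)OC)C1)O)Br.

11

Hydrogens are implicit in SMILES; fill each atom to its normal valence:
  3 × C: 1 H each → 3
  2 × C: 2 H each → 4
  2 × O: no H
  1 × Br: no H
  1 × C: 3 H
  1 × C: no H
  1 × O: 1 H
  Total hydrogens = 11.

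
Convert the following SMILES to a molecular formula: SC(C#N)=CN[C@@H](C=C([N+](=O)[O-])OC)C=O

C8H9N3O4S

Heavy atoms from the SMILES: 8 C, 3 N, 4 O, 1 S.
Implicit hydrogens by atom environment:
  4 × C: 1 H each → 4
  3 × C: no H
  3 × O: no H
  1 × C: 3 H
  1 × N: 1 H
  1 × N: no H
  1 × N (charge +1): no H
  1 × O (charge -1): no H
  1 × S: 1 H
  Total hydrogens = 9.
Molecular formula: C8H9N3O4S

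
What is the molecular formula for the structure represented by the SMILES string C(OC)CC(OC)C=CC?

C8H16O2

Heavy atoms from the SMILES: 8 C, 2 O.
Implicit hydrogens by atom environment:
  3 × C: 3 H each → 9
  3 × C: 1 H each → 3
  2 × C: 2 H each → 4
  2 × O: no H
  Total hydrogens = 16.
Molecular formula: C8H16O2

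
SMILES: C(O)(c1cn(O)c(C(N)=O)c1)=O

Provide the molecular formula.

C6H6N2O4

Heavy atoms from the SMILES: 6 C, 2 N, 4 O.
Implicit hydrogens by atom environment:
  2 × C (aromatic): 1 H each → 2
  2 × C (aromatic): no H
  2 × C: no H
  2 × O: 1 H each → 2
  2 × O: no H
  1 × N: 2 H
  1 × N (aromatic): no H
  Total hydrogens = 6.
Molecular formula: C6H6N2O4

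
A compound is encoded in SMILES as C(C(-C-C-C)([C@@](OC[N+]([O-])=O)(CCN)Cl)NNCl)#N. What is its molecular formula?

Heavy atoms from the SMILES: 9 C, 2 Cl, 5 N, 3 O.
Implicit hydrogens by atom environment:
  5 × C: 2 H each → 10
  3 × C: no H
  2 × Cl: no H
  2 × N: 1 H each → 2
  2 × O: no H
  1 × C: 3 H
  1 × N: 2 H
  1 × N: no H
  1 × N (charge +1): no H
  1 × O (charge -1): no H
  Total hydrogens = 17.
Molecular formula: C9H17Cl2N5O3

C9H17Cl2N5O3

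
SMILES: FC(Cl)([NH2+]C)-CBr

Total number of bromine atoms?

1

The symbol for bromine appears 1 time in the SMILES.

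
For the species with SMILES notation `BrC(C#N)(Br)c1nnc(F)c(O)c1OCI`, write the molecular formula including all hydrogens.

Heavy atoms from the SMILES: 2 Br, 7 C, 1 F, 1 I, 3 N, 2 O.
Implicit hydrogens by atom environment:
  4 × C (aromatic): no H
  2 × Br: no H
  2 × C: no H
  2 × N (aromatic): no H
  1 × C: 2 H
  1 × F: no H
  1 × I: no H
  1 × N: no H
  1 × O: 1 H
  1 × O: no H
  Total hydrogens = 3.
Molecular formula: C7H3Br2FIN3O2

C7H3Br2FIN3O2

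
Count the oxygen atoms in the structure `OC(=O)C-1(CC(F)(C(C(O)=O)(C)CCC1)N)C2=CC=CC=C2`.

4

The symbol for oxygen appears 4 times in the SMILES.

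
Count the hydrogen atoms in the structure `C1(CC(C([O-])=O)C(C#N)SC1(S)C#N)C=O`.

7

Hydrogens are implicit in SMILES; fill each atom to its normal valence:
  4 × C: 1 H each → 4
  4 × C: no H
  2 × N: no H
  2 × O: no H
  1 × C: 2 H
  1 × O (charge -1): no H
  1 × S: 1 H
  1 × S: no H
  Total hydrogens = 7.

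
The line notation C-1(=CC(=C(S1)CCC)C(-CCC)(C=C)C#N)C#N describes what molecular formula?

Heavy atoms from the SMILES: 15 C, 2 N, 1 S.
Implicit hydrogens by atom environment:
  5 × C: 2 H each → 10
  3 × C (aromatic): no H
  3 × C: no H
  2 × C: 3 H each → 6
  2 × N: no H
  1 × C (aromatic): 1 H
  1 × C: 1 H
  1 × S (aromatic): no H
  Total hydrogens = 18.
Molecular formula: C15H18N2S

C15H18N2S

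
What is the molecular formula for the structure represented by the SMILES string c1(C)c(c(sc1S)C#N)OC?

C7H7NOS2

Heavy atoms from the SMILES: 7 C, 1 N, 1 O, 2 S.
Implicit hydrogens by atom environment:
  4 × C (aromatic): no H
  2 × C: 3 H each → 6
  1 × C: no H
  1 × N: no H
  1 × O: no H
  1 × S: 1 H
  1 × S (aromatic): no H
  Total hydrogens = 7.
Molecular formula: C7H7NOS2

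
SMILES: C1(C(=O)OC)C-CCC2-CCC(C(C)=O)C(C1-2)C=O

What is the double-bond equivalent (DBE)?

Molecular formula from the SMILES: C15H22O4.
DoU = (2C + 2 + N − H − X)/2 = (2·15 + 2 + 0 − 22 − 0)/2 = 10/2 = 5.
(Structurally: 2 ring(s) + 3 π bond(s) = 5.)

5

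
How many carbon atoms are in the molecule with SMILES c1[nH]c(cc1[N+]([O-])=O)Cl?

The symbol for carbon appears 4 times in the SMILES. Lowercase c denotes aromatic carbon and counts toward C.

4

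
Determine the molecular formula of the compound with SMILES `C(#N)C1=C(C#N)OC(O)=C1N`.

Heavy atoms from the SMILES: 6 C, 3 N, 2 O.
Implicit hydrogens by atom environment:
  4 × C (aromatic): no H
  2 × C: no H
  2 × N: no H
  1 × N: 2 H
  1 × O: 1 H
  1 × O (aromatic): no H
  Total hydrogens = 3.
Molecular formula: C6H3N3O2

C6H3N3O2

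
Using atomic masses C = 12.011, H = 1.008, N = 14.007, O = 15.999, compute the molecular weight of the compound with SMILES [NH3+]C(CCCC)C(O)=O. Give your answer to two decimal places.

Molecular formula: C6H14NO2+.
M = 6×12.011 + 14×1.008 + 1×14.007 + 2×15.999 = 132.18 g/mol.

132.18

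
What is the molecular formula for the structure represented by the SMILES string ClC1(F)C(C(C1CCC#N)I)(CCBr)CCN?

Heavy atoms from the SMILES: 1 Br, 11 C, 1 Cl, 1 F, 1 I, 2 N.
Implicit hydrogens by atom environment:
  6 × C: 2 H each → 12
  3 × C: no H
  2 × C: 1 H each → 2
  1 × Br: no H
  1 × Cl: no H
  1 × F: no H
  1 × I: no H
  1 × N: 2 H
  1 × N: no H
  Total hydrogens = 16.
Molecular formula: C11H16BrClFIN2

C11H16BrClFIN2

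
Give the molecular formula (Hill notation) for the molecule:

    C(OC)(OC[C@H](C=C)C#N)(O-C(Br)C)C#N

C10H13BrN2O3

Heavy atoms from the SMILES: 1 Br, 10 C, 2 N, 3 O.
Implicit hydrogens by atom environment:
  3 × C: 1 H each → 3
  3 × C: no H
  3 × O: no H
  2 × C: 3 H each → 6
  2 × C: 2 H each → 4
  2 × N: no H
  1 × Br: no H
  Total hydrogens = 13.
Molecular formula: C10H13BrN2O3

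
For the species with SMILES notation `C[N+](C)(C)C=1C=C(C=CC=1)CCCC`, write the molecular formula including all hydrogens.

Heavy atoms from the SMILES: 13 C, 1 N.
Implicit hydrogens by atom environment:
  4 × C: 3 H each → 12
  4 × C (aromatic): 1 H each → 4
  3 × C: 2 H each → 6
  2 × C (aromatic): no H
  1 × N (charge +1): no H
  Total hydrogens = 22.
Net charge +1.
Molecular formula: C13H22N+

C13H22N+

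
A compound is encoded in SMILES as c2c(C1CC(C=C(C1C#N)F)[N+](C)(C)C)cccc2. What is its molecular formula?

C16H20FN2+

Heavy atoms from the SMILES: 16 C, 1 F, 2 N.
Implicit hydrogens by atom environment:
  5 × C (aromatic): 1 H each → 5
  4 × C: 1 H each → 4
  3 × C: 3 H each → 9
  2 × C: no H
  1 × C: 2 H
  1 × C (aromatic): no H
  1 × F: no H
  1 × N: no H
  1 × N (charge +1): no H
  Total hydrogens = 20.
Net charge +1.
Molecular formula: C16H20FN2+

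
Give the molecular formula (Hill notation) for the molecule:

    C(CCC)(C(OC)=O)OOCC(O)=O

Heavy atoms from the SMILES: 8 C, 6 O.
Implicit hydrogens by atom environment:
  5 × O: no H
  3 × C: 2 H each → 6
  2 × C: 3 H each → 6
  2 × C: no H
  1 × C: 1 H
  1 × O: 1 H
  Total hydrogens = 14.
Molecular formula: C8H14O6

C8H14O6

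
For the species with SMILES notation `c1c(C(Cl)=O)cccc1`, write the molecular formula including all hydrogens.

C7H5ClO

Heavy atoms from the SMILES: 7 C, 1 Cl, 1 O.
Implicit hydrogens by atom environment:
  5 × C (aromatic): 1 H each → 5
  1 × C (aromatic): no H
  1 × C: no H
  1 × Cl: no H
  1 × O: no H
  Total hydrogens = 5.
Molecular formula: C7H5ClO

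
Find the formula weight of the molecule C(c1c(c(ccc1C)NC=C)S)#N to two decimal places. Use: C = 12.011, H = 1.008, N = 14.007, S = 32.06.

Molecular formula: C10H10N2S.
M = 10×12.011 + 10×1.008 + 2×14.007 + 1×32.06 = 190.26 g/mol.

190.26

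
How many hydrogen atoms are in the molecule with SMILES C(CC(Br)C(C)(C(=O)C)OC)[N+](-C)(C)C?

23

Hydrogens are implicit in SMILES; fill each atom to its normal valence:
  6 × C: 3 H each → 18
  2 × C: 2 H each → 4
  2 × C: no H
  2 × O: no H
  1 × Br: no H
  1 × C: 1 H
  1 × N (charge +1): no H
  Total hydrogens = 23.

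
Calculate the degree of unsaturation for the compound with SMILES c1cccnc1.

4

Molecular formula from the SMILES: C5H5N.
DoU = (2C + 2 + N − H − X)/2 = (2·5 + 2 + 1 − 5 − 0)/2 = 8/2 = 4.
(Structurally: 1 ring(s) + 3 π bond(s) = 4.)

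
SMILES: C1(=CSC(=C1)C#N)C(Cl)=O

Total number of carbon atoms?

6

The symbol for carbon appears 6 times in the SMILES. (Cl is a single chlorine, not C + l.)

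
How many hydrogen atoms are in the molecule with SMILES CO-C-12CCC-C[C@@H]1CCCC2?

Hydrogens are implicit in SMILES; fill each atom to its normal valence:
  8 × C: 2 H each → 16
  1 × C: 3 H
  1 × C: 1 H
  1 × C: no H
  1 × O: no H
  Total hydrogens = 20.

20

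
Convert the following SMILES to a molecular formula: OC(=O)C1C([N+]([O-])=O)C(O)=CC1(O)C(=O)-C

C8H9NO7

Heavy atoms from the SMILES: 8 C, 1 N, 7 O.
Implicit hydrogens by atom environment:
  4 × C: no H
  3 × C: 1 H each → 3
  3 × O: 1 H each → 3
  3 × O: no H
  1 × C: 3 H
  1 × N (charge +1): no H
  1 × O (charge -1): no H
  Total hydrogens = 9.
Molecular formula: C8H9NO7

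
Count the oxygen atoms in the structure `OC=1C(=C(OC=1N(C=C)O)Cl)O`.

4

The symbol for oxygen appears 4 times in the SMILES.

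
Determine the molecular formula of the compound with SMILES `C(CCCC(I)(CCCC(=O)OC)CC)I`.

Heavy atoms from the SMILES: 12 C, 2 I, 2 O.
Implicit hydrogens by atom environment:
  8 × C: 2 H each → 16
  2 × C: 3 H each → 6
  2 × C: no H
  2 × I: no H
  2 × O: no H
  Total hydrogens = 22.
Molecular formula: C12H22I2O2

C12H22I2O2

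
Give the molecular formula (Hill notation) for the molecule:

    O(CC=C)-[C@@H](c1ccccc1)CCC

Heavy atoms from the SMILES: 13 C, 1 O.
Implicit hydrogens by atom environment:
  5 × C (aromatic): 1 H each → 5
  4 × C: 2 H each → 8
  2 × C: 1 H each → 2
  1 × C: 3 H
  1 × C (aromatic): no H
  1 × O: no H
  Total hydrogens = 18.
Molecular formula: C13H18O

C13H18O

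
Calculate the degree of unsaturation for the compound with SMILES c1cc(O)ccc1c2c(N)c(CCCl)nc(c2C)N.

8

Molecular formula from the SMILES: C14H16ClN3O.
DoU = (2C + 2 + N − H − X)/2 = (2·14 + 2 + 3 − 16 − 1)/2 = 16/2 = 8.
(Structurally: 2 ring(s) + 6 π bond(s) = 8.)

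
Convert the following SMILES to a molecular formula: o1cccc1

C4H4O

Heavy atoms from the SMILES: 4 C, 1 O.
Implicit hydrogens by atom environment:
  4 × C (aromatic): 1 H each → 4
  1 × O (aromatic): no H
  Total hydrogens = 4.
Molecular formula: C4H4O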